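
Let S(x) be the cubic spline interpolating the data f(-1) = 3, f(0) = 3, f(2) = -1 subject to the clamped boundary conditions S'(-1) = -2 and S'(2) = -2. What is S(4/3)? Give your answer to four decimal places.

0.6296

Let m_i = S''(x_i). Step sizes h_i = 1, 2; slopes of the chords Δ_i = (y_(i+1) - y_i)/h_i = 0, -2.
  1·m_0 + 6·m_1 + 2·m_2 = 6(Δ_1 - Δ_0) = -12
Clamped end conditions give two more equations: 2h_0·m_0 + h_0·m_1 = 6(Δ_0 - S'(-1)) = 12 and h_1·m_1 + 2h_1·m_2 = 6(S'(2) - Δ_1) = 0.
Solving the tridiagonal system: m_0 = 8, m_1 = -4, m_2 = 2.
On [0, 2], S(x) = 3 + 0·x - 2·x² + 1/2·x³.
With x = 4/3: S(4/3) = 17/27.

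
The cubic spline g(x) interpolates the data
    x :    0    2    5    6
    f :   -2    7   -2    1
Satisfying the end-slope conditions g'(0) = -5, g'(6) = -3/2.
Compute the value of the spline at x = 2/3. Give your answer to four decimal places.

Let σ_i = g''(x_i). Step sizes h_i = 2, 3, 1; slopes of the chords Δ_i = (y_(i+1) - y_i)/h_i = 9/2, -3, 3.
  2·σ_0 + 10·σ_1 + 3·σ_2 = 6(Δ_1 - Δ_0) = -45
  3·σ_1 + 8·σ_2 + 1·σ_3 = 6(Δ_2 - Δ_1) = 36
Clamped end conditions give two more equations: 2h_0·σ_0 + h_0·σ_1 = 6(Δ_0 - g'(0)) = 57 and h_2·σ_2 + 2h_2·σ_3 = 6(g'(6) - Δ_2) = -27.
Solving the tridiagonal system: σ_0 = 263/13, σ_1 = -311/26, σ_2 = 148/13, σ_3 = -499/26.
On [0, 2], g(x) = -2 - 5·x + 263/26·x² - 279/104·x³.
With x = 2/3: g(2/3) = -191/117.

-1.6325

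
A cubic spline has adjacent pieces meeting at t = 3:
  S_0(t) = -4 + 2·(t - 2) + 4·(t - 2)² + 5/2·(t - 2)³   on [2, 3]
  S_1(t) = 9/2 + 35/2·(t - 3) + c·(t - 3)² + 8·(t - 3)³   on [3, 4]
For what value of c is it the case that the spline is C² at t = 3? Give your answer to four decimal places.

11.5000

S_0''(t) = 8 + 15·(t - 2), so S_0''(3) = 23. On the right, S_1''(3) = 2c, so c = 23/2.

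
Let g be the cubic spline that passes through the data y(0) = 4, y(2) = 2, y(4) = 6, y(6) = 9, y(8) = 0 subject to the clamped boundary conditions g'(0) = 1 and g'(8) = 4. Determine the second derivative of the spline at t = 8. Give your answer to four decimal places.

With M_i denoting the second derivative at x_i, h_i = 2, 2, 2, 2, and Δ_i = (y_(i+1) − y_i)/h_i = -1, 2, 3/2, -9/2:
  2·M_0 + 8·M_1 + 2·M_2 = 6(Δ_1 - Δ_0) = 18
  2·M_1 + 8·M_2 + 2·M_3 = 6(Δ_2 - Δ_1) = -3
  2·M_2 + 8·M_3 + 2·M_4 = 6(Δ_3 - Δ_2) = -36
Clamped end conditions give two more equations: 2h_0·M_0 + h_0·M_1 = 6(Δ_0 - g'(0)) = -12 and h_3·M_3 + 2h_3·M_4 = 6(g'(8) - Δ_3) = 51.
Solving: M_0 = -255/56, M_1 = 87/28, M_2 = 9/8, M_3 = -255/28, M_4 = 969/56.

17.3036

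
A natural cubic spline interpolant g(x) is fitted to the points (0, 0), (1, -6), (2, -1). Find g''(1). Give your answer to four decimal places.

Put M_i = g'' at the i-th knot. Here h = (1, 1) and Δ = (-6, 5), so the interior equations h_(i-1)·M_(i-1) + 2(h_(i-1)+h_i)·M_i + h_i·M_(i+1) = 6(Δ_i − Δ_(i-1)) read
  1·M_0 + 4·M_1 + 1·M_2 = 6(Δ_1 - Δ_0) = 66
Natural end conditions: M_0 = M_2 = 0.
Solving the tridiagonal system: M_0 = 0, M_1 = 33/2, M_2 = 0.

16.5000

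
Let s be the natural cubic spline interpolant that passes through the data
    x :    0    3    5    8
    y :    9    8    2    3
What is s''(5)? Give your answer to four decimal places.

2.4167

Write σ_i for s''(x_i). With h_i = 3, 2, 3 and divided differences Δ_i = -1/3, -3, 1/3, the continuity of s' gives the tridiagonal system
  3·σ_0 + 10·σ_1 + 2·σ_2 = 6(Δ_1 - Δ_0) = -16
  2·σ_1 + 10·σ_2 + 3·σ_3 = 6(Δ_2 - Δ_1) = 20
Natural end conditions: σ_0 = σ_3 = 0.
Forward elimination and back-substitution give σ_0 = 0, σ_1 = -25/12, σ_2 = 29/12, σ_3 = 0.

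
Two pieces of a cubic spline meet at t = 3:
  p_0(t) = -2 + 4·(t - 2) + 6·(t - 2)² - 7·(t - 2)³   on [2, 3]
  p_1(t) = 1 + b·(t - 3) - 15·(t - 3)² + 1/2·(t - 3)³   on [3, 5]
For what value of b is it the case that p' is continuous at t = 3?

-5

p_0'(t) = 4 + 12·(t - 2) - 21·(t - 2)², so p_0'(3) = -5. On the right, p_1'(3) = b, so b = -5.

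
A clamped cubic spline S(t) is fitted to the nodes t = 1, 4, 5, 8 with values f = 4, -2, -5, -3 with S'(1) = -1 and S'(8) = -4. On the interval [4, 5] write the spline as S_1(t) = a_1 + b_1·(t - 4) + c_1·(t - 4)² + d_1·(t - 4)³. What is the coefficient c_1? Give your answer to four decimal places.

-0.6727

Let M_i = S''(x_i). Step sizes h_i = 3, 1, 3; slopes of the chords Δ_i = (y_(i+1) - y_i)/h_i = -2, -3, 2/3.
  3·M_0 + 8·M_1 + 1·M_2 = 6(Δ_1 - Δ_0) = -6
  1·M_1 + 8·M_2 + 3·M_3 = 6(Δ_2 - Δ_1) = 22
Clamped end conditions give two more equations: 2h_0·M_0 + h_0·M_1 = 6(Δ_0 - S'(1)) = -6 and h_2·M_2 + 2h_2·M_3 = 6(S'(8) - Δ_2) = -28.
Forward elimination and back-substitution give M_0 = -18/55, M_1 = -74/55, M_2 = 316/55, M_3 = -1244/165.
On [4, 5], with S_1(t) = a_1 + b_1·(t - 4) + c_1·(t - 4)² + d_1·(t - 4)³: c_1 = M_1/2 = -37/55, d_1 = (M_2 - M_1)/(6h_1) = 13/11, b_1 = Δ_1 - h_1(2M_1 + M_2)/6 = -193/55.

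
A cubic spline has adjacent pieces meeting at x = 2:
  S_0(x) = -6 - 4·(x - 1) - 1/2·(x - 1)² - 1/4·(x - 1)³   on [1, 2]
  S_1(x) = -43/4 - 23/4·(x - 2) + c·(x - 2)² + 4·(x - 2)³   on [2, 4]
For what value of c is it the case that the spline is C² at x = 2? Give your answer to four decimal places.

S_0''(x) = -1 - 3/2·(x - 1), so S_0''(2) = -5/2. On the right, S_1''(2) = 2c, so c = -5/4.

-1.2500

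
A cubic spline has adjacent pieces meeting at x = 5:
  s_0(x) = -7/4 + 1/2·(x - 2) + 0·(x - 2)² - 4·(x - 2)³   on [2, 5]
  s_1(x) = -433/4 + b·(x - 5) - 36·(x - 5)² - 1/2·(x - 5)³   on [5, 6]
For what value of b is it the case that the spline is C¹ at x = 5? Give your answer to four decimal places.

s_0'(x) = 1/2 + 0·(x - 2) - 12·(x - 2)², so s_0'(5) = -215/2. On the right, s_1'(5) = b, so b = -215/2.

-107.5000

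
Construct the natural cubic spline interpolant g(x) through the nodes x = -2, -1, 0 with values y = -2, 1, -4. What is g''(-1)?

Let M_i = g''(x_i). Step sizes h_i = 1, 1; slopes of the chords Δ_i = (y_(i+1) - y_i)/h_i = 3, -5.
  1·M_0 + 4·M_1 + 1·M_2 = 6(Δ_1 - Δ_0) = -48
Natural end conditions: M_0 = M_2 = 0.
Solving: M_0 = 0, M_1 = -12, M_2 = 0.

-12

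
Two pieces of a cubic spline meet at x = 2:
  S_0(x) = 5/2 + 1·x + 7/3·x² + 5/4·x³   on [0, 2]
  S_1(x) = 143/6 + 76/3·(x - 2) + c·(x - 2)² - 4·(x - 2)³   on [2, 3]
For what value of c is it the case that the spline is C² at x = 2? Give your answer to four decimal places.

S_0''(x) = 14/3 + 15/2·x, so S_0''(2) = 59/3. On the right, S_1''(2) = 2c, so c = 59/6.

9.8333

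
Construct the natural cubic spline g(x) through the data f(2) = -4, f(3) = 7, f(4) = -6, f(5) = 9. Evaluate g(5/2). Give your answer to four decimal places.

4.6000

Let M_i = g''(x_i). Step sizes h_i = 1, 1, 1; slopes of the chords Δ_i = (y_(i+1) - y_i)/h_i = 11, -13, 15.
  1·M_0 + 4·M_1 + 1·M_2 = 6(Δ_1 - Δ_0) = -144
  1·M_1 + 4·M_2 + 1·M_3 = 6(Δ_2 - Δ_1) = 168
Natural end conditions: M_0 = M_3 = 0.
Solving the tridiagonal system: M_0 = 0, M_1 = -248/5, M_2 = 272/5, M_3 = 0.
On [2, 3], g(x) = -4 + 289/15·(x - 2) + 0·(x - 2)² - 124/15·(x - 2)³.
With (x - 2) = 1/2: g(5/2) = 23/5.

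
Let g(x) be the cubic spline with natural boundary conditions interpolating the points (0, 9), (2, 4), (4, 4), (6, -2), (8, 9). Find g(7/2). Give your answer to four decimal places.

4.5926

With σ_i denoting the second derivative at x_i, h_i = 2, 2, 2, 2, and Δ_i = (y_(i+1) − y_i)/h_i = -5/2, 0, -3, 11/2:
  2·σ_0 + 8·σ_1 + 2·σ_2 = 6(Δ_1 - Δ_0) = 15
  2·σ_1 + 8·σ_2 + 2·σ_3 = 6(Δ_2 - Δ_1) = -18
  2·σ_2 + 8·σ_3 + 2·σ_4 = 6(Δ_3 - Δ_2) = 51
Natural end conditions: σ_0 = σ_4 = 0.
Solving the tridiagonal system: σ_0 = 0, σ_1 = 87/28, σ_2 = -69/14, σ_3 = 213/28, σ_4 = 0.
On [2, 4], g(x) = 4 - 3/7·(x - 2) + 87/56·(x - 2)² - 75/112·(x - 2)³.
With (x - 2) = 3/2: g(7/2) = 4115/896.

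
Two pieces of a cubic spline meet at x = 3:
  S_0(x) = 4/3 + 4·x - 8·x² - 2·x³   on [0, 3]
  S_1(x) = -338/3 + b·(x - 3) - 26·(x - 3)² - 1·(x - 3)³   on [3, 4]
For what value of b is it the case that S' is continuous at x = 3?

S_0'(x) = 4 - 16·x - 6·x², so S_0'(3) = -98. On the right, S_1'(3) = b, so b = -98.

-98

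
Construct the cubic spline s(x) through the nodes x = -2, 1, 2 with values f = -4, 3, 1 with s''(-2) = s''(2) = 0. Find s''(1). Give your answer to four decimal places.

-3.2500

Let m_i = s''(x_i). Step sizes h_i = 3, 1; slopes of the chords Δ_i = (y_(i+1) - y_i)/h_i = 7/3, -2.
  3·m_0 + 8·m_1 + 1·m_2 = 6(Δ_1 - Δ_0) = -26
Natural end conditions: m_0 = m_2 = 0.
Hence m_0 = 0, m_1 = -13/4, m_2 = 0.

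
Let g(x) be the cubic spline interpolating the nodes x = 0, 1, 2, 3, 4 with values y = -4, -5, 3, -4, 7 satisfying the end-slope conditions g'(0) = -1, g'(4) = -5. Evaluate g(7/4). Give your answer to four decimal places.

2.3016

Write M_i for g''(x_i). With h_i = 1, 1, 1, 1 and divided differences Δ_i = -1, 8, -7, 11, the continuity of g' gives the tridiagonal system
  1·M_0 + 4·M_1 + 1·M_2 = 6(Δ_1 - Δ_0) = 54
  1·M_1 + 4·M_2 + 1·M_3 = 6(Δ_2 - Δ_1) = -90
  1·M_2 + 4·M_3 + 1·M_4 = 6(Δ_3 - Δ_2) = 108
Clamped end conditions give two more equations: 2h_0·M_0 + h_0·M_1 = 6(Δ_0 - g'(0)) = 0 and h_3·M_3 + 2h_3·M_4 = 6(g'(4) - Δ_3) = -96.
Forward elimination and back-substitution give M_0 = -391/28, M_1 = 391/14, M_2 = -175/4, M_3 = 799/14, M_4 = -2143/28.
On [1, 2], g(x) = -5 + 335/56·(x - 1) + 391/28·(x - 1)² - 669/56·(x - 1)³.
With (x - 1) = 3/4: g(7/4) = 8249/3584.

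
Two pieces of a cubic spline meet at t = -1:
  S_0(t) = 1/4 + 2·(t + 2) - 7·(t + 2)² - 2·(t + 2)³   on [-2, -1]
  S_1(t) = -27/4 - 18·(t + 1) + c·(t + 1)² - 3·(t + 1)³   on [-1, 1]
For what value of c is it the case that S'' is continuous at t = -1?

S_0''(t) = -14 - 12·(t + 2), so S_0''(-1) = -26. On the right, S_1''(-1) = 2c, so c = -13.

-13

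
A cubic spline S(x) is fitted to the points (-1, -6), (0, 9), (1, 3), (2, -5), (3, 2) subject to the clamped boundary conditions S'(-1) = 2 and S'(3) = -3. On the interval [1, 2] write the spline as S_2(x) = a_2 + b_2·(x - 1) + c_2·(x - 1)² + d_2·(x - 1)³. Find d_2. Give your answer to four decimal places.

5.6607

Let σ_i = S''(x_i). Step sizes h_i = 1, 1, 1, 1; slopes of the chords Δ_i = (y_(i+1) - y_i)/h_i = 15, -6, -8, 7.
  1·σ_0 + 4·σ_1 + 1·σ_2 = 6(Δ_1 - Δ_0) = -126
  1·σ_1 + 4·σ_2 + 1·σ_3 = 6(Δ_2 - Δ_1) = -12
  1·σ_2 + 4·σ_3 + 1·σ_4 = 6(Δ_3 - Δ_2) = 90
Clamped end conditions give two more equations: 2h_0·σ_0 + h_0·σ_1 = 6(Δ_0 - S'(-1)) = 78 and h_3·σ_3 + 2h_3·σ_4 = 6(S'(3) - Δ_3) = -60.
Forward elimination and back-substitution give σ_0 = 1753/28, σ_1 = -661/14, σ_2 = 1/4, σ_3 = 479/14, σ_4 = -1319/28.
On [1, 2], with S_2(x) = a_2 + b_2·(x - 1) + c_2·(x - 1)² + d_2·(x - 1)³: c_2 = σ_2/2 = 1/8, d_2 = (σ_3 - σ_2)/(6h_2) = 317/56, b_2 = Δ_2 - h_2(2σ_2 + σ_3)/6 = -193/14.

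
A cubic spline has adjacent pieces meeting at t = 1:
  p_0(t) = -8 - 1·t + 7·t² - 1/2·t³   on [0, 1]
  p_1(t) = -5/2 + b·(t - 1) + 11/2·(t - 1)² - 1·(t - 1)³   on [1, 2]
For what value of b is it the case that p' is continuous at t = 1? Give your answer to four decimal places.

11.5000

p_0'(t) = -1 + 14·t - 3/2·t², so p_0'(1) = 23/2. On the right, p_1'(1) = b, so b = 23/2.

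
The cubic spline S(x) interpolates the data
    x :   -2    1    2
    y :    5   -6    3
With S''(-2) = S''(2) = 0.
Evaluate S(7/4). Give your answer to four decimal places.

Let M_i = S''(x_i). Step sizes h_i = 3, 1; slopes of the chords Δ_i = (y_(i+1) - y_i)/h_i = -11/3, 9.
  3·M_0 + 8·M_1 + 1·M_2 = 6(Δ_1 - Δ_0) = 76
Natural end conditions: M_0 = M_2 = 0.
Hence M_0 = 0, M_1 = 19/2, M_2 = 0.
On [1, 2], S(x) = -6 + 35/6·(x - 1) + 19/4·(x - 1)² - 19/12·(x - 1)³.
With (x - 1) = 3/4: S(7/4) = 97/256.

0.3789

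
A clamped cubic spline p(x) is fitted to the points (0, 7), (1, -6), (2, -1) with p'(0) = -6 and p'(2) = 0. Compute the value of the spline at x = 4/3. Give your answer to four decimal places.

Let σ_i = p''(x_i). Step sizes h_i = 1, 1; slopes of the chords Δ_i = (y_(i+1) - y_i)/h_i = -13, 5.
  1·σ_0 + 4·σ_1 + 1·σ_2 = 6(Δ_1 - Δ_0) = 108
Clamped end conditions give two more equations: 2h_0·σ_0 + h_0·σ_1 = 6(Δ_0 - p'(0)) = -42 and h_1·σ_1 + 2h_1·σ_2 = 6(p'(2) - Δ_1) = -30.
Forward elimination and back-substitution give σ_0 = -45, σ_1 = 48, σ_2 = -39.
On [1, 2], p(x) = -6 - 9/2·(x - 1) + 24·(x - 1)² - 29/2·(x - 1)³.
With (x - 1) = 1/3: p(4/3) = -145/27.

-5.3704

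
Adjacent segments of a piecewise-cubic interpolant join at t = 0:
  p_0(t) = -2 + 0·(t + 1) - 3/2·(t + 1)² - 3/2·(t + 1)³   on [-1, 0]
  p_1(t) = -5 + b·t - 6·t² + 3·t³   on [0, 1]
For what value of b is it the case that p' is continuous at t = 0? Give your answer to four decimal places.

p_0'(t) = 0 - 3·(t + 1) - 9/2·(t + 1)², so p_0'(0) = -15/2. On the right, p_1'(0) = b, so b = -15/2.

-7.5000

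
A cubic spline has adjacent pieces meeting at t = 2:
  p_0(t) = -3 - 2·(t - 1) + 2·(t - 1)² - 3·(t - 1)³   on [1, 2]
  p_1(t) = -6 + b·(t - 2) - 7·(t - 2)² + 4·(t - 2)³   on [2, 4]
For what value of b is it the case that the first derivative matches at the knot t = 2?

p_0'(t) = -2 + 4·(t - 1) - 9·(t - 1)², so p_0'(2) = -7. On the right, p_1'(2) = b, so b = -7.

-7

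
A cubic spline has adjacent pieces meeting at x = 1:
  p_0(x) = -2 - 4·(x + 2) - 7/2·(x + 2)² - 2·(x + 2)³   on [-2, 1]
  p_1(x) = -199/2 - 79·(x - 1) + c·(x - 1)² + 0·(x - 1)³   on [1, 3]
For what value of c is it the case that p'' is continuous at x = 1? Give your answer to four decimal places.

p_0''(x) = -7 - 12·(x + 2), so p_0''(1) = -43. On the right, p_1''(1) = 2c, so c = -43/2.

-21.5000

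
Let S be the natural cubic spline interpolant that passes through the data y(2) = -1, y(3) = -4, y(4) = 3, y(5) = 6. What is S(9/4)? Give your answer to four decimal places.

With M_i denoting the second derivative at x_i, h_i = 1, 1, 1, and Δ_i = (y_(i+1) − y_i)/h_i = -3, 7, 3:
  1·M_0 + 4·M_1 + 1·M_2 = 6(Δ_1 - Δ_0) = 60
  1·M_1 + 4·M_2 + 1·M_3 = 6(Δ_2 - Δ_1) = -24
Natural end conditions: M_0 = M_3 = 0.
Solving: M_0 = 0, M_1 = 88/5, M_2 = -52/5, M_3 = 0.
On [2, 3], S(t) = -1 - 89/15·(t - 2) + 0·(t - 2)² + 44/15·(t - 2)³.
With (t - 2) = 1/4: S(9/4) = -39/16.

-2.4375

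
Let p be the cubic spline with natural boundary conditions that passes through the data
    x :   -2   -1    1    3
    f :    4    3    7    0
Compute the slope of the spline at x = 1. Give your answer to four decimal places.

0.0455

With m_i denoting the second derivative at x_i, h_i = 1, 2, 2, and Δ_i = (y_(i+1) − y_i)/h_i = -1, 2, -7/2:
  1·m_0 + 6·m_1 + 2·m_2 = 6(Δ_1 - Δ_0) = 18
  2·m_1 + 8·m_2 + 2·m_3 = 6(Δ_2 - Δ_1) = -33
Natural end conditions: m_0 = m_3 = 0.
Forward elimination and back-substitution give m_0 = 0, m_1 = 105/22, m_2 = -117/22, m_3 = 0.
On [1, 3], p'(x) = b_2 + 2c_2·(x - 1) + 3d_2·(x - 1)² with b_2 = Δ_2 - h_2(2m_2 + m_3)/6 = 1/22, c_2 = m_2/2 = -117/44, d_2 = (m_3 - m_2)/(6h_2) = 39/88. So p'(1) = 1/22.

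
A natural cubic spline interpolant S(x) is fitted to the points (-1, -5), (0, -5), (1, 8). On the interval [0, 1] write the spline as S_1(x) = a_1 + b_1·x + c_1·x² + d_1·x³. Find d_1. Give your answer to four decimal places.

-3.2500

With M_i denoting the second derivative at x_i, h_i = 1, 1, and Δ_i = (y_(i+1) − y_i)/h_i = 0, 13:
  1·M_0 + 4·M_1 + 1·M_2 = 6(Δ_1 - Δ_0) = 78
Natural end conditions: M_0 = M_2 = 0.
Forward elimination and back-substitution give M_0 = 0, M_1 = 39/2, M_2 = 0.
On [0, 1], with S_1(x) = a_1 + b_1·x + c_1·x² + d_1·x³: c_1 = M_1/2 = 39/4, d_1 = (M_2 - M_1)/(6h_1) = -13/4, b_1 = Δ_1 - h_1(2M_1 + M_2)/6 = 13/2.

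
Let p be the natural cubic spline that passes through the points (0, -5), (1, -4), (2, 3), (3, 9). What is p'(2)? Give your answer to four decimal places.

7.3333

With M_i denoting the second derivative at x_i, h_i = 1, 1, 1, and Δ_i = (y_(i+1) − y_i)/h_i = 1, 7, 6:
  1·M_0 + 4·M_1 + 1·M_2 = 6(Δ_1 - Δ_0) = 36
  1·M_1 + 4·M_2 + 1·M_3 = 6(Δ_2 - Δ_1) = -6
Natural end conditions: M_0 = M_3 = 0.
Solving: M_0 = 0, M_1 = 10, M_2 = -4, M_3 = 0.
On [2, 3], p'(x) = b_2 + 2c_2·(x - 2) + 3d_2·(x - 2)² with b_2 = Δ_2 - h_2(2M_2 + M_3)/6 = 22/3, c_2 = M_2/2 = -2, d_2 = (M_3 - M_2)/(6h_2) = 2/3. So p'(2) = 22/3.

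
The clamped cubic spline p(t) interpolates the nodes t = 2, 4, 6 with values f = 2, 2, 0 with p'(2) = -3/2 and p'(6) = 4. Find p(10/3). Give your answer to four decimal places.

2.1852

Put m_i = p'' at the i-th knot. Here h = (2, 2) and Δ = (0, -1), so the interior equations h_(i-1)·m_(i-1) + 2(h_(i-1)+h_i)·m_i + h_i·m_(i+1) = 6(Δ_i − Δ_(i-1)) read
  2·m_0 + 8·m_1 + 2·m_2 = 6(Δ_1 - Δ_0) = -6
Clamped end conditions give two more equations: 2h_0·m_0 + h_0·m_1 = 6(Δ_0 - p'(2)) = 9 and h_1·m_1 + 2h_1·m_2 = 6(p'(6) - Δ_1) = 30.
Hence m_0 = 35/8, m_1 = -17/4, m_2 = 77/8.
On [2, 4], p(t) = 2 - 3/2·(t - 2) + 35/16·(t - 2)² - 23/32·(t - 2)³.
With (t - 2) = 4/3: p(10/3) = 59/27.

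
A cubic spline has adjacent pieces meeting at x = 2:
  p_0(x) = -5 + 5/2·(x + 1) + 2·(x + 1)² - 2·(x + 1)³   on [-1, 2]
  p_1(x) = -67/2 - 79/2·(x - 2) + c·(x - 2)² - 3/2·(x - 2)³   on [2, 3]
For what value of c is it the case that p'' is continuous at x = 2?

-16

p_0''(x) = 4 - 12·(x + 1), so p_0''(2) = -32. On the right, p_1''(2) = 2c, so c = -16.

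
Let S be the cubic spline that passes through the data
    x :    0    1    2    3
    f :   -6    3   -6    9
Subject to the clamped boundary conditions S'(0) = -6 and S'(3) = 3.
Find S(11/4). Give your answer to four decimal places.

6.4031

Put σ_i = S'' at the i-th knot. Here h = (1, 1, 1) and Δ = (9, -9, 15), so the interior equations h_(i-1)·σ_(i-1) + 2(h_(i-1)+h_i)·σ_i + h_i·σ_(i+1) = 6(Δ_i − Δ_(i-1)) read
  1·σ_0 + 4·σ_1 + 1·σ_2 = 6(Δ_1 - Δ_0) = -108
  1·σ_1 + 4·σ_2 + 1·σ_3 = 6(Δ_2 - Δ_1) = 144
Clamped end conditions give two more equations: 2h_0·σ_0 + h_0·σ_1 = 6(Δ_0 - S'(0)) = 90 and h_2·σ_2 + 2h_2·σ_3 = 6(S'(3) - Δ_2) = -72.
Hence σ_0 = 384/5, σ_1 = -318/5, σ_2 = 348/5, σ_3 = -354/5.
On [2, 3], S(x) = -6 + 18/5·(x - 2) + 174/5·(x - 2)² - 117/5·(x - 2)³.
With (x - 2) = 3/4: S(11/4) = 2049/320.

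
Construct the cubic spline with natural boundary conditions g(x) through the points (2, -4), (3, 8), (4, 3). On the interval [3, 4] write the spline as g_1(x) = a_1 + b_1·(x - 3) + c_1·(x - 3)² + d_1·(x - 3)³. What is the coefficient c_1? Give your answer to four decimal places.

-12.7500

With M_i denoting the second derivative at x_i, h_i = 1, 1, and Δ_i = (y_(i+1) − y_i)/h_i = 12, -5:
  1·M_0 + 4·M_1 + 1·M_2 = 6(Δ_1 - Δ_0) = -102
Natural end conditions: M_0 = M_2 = 0.
Solving the tridiagonal system: M_0 = 0, M_1 = -51/2, M_2 = 0.
On [3, 4], with g_1(x) = a_1 + b_1·(x - 3) + c_1·(x - 3)² + d_1·(x - 3)³: c_1 = M_1/2 = -51/4, d_1 = (M_2 - M_1)/(6h_1) = 17/4, b_1 = Δ_1 - h_1(2M_1 + M_2)/6 = 7/2.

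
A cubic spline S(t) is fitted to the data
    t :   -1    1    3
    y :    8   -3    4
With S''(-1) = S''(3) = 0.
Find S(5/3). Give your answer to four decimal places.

-2.3333

Put M_i = S'' at the i-th knot. Here h = (2, 2) and Δ = (-11/2, 7/2), so the interior equations h_(i-1)·M_(i-1) + 2(h_(i-1)+h_i)·M_i + h_i·M_(i+1) = 6(Δ_i − Δ_(i-1)) read
  2·M_0 + 8·M_1 + 2·M_2 = 6(Δ_1 - Δ_0) = 54
Natural end conditions: M_0 = M_2 = 0.
Solving: M_0 = 0, M_1 = 27/4, M_2 = 0.
On [1, 3], S(t) = -3 - 1·(t - 1) + 27/8·(t - 1)² - 9/16·(t - 1)³.
With (t - 1) = 2/3: S(5/3) = -7/3.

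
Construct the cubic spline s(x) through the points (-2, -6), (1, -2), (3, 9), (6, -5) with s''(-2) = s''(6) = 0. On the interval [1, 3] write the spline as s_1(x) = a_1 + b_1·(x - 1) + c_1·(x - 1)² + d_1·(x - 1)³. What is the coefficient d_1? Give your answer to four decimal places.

-0.8958

Put M_i = s'' at the i-th knot. Here h = (3, 2, 3) and Δ = (4/3, 11/2, -14/3), so the interior equations h_(i-1)·M_(i-1) + 2(h_(i-1)+h_i)·M_i + h_i·M_(i+1) = 6(Δ_i − Δ_(i-1)) read
  3·M_0 + 10·M_1 + 2·M_2 = 6(Δ_1 - Δ_0) = 25
  2·M_1 + 10·M_2 + 3·M_3 = 6(Δ_2 - Δ_1) = -61
Natural end conditions: M_0 = M_3 = 0.
Hence M_0 = 0, M_1 = 31/8, M_2 = -55/8, M_3 = 0.
On [1, 3], with s_1(x) = a_1 + b_1·(x - 1) + c_1·(x - 1)² + d_1·(x - 1)³: c_1 = M_1/2 = 31/16, d_1 = (M_2 - M_1)/(6h_1) = -43/48, b_1 = Δ_1 - h_1(2M_1 + M_2)/6 = 125/24.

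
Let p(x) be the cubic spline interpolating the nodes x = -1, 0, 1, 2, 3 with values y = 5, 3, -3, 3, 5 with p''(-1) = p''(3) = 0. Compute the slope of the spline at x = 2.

6

Put M_i = p'' at the i-th knot. Here h = (1, 1, 1, 1) and Δ = (-2, -6, 6, 2), so the interior equations h_(i-1)·M_(i-1) + 2(h_(i-1)+h_i)·M_i + h_i·M_(i+1) = 6(Δ_i − Δ_(i-1)) read
  1·M_0 + 4·M_1 + 1·M_2 = 6(Δ_1 - Δ_0) = -24
  1·M_1 + 4·M_2 + 1·M_3 = 6(Δ_2 - Δ_1) = 72
  1·M_2 + 4·M_3 + 1·M_4 = 6(Δ_3 - Δ_2) = -24
Natural end conditions: M_0 = M_4 = 0.
Solving the tridiagonal system: M_0 = 0, M_1 = -12, M_2 = 24, M_3 = -12, M_4 = 0.
On [2, 3], p'(x) = b_3 + 2c_3·(x - 2) + 3d_3·(x - 2)² with b_3 = Δ_3 - h_3(2M_3 + M_4)/6 = 6, c_3 = M_3/2 = -6, d_3 = (M_4 - M_3)/(6h_3) = 2. So p'(2) = 6.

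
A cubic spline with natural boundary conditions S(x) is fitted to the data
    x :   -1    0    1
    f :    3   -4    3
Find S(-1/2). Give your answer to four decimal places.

-1.8125

Put M_i = S'' at the i-th knot. Here h = (1, 1) and Δ = (-7, 7), so the interior equations h_(i-1)·M_(i-1) + 2(h_(i-1)+h_i)·M_i + h_i·M_(i+1) = 6(Δ_i − Δ_(i-1)) read
  1·M_0 + 4·M_1 + 1·M_2 = 6(Δ_1 - Δ_0) = 84
Natural end conditions: M_0 = M_2 = 0.
Forward elimination and back-substitution give M_0 = 0, M_1 = 21, M_2 = 0.
On [-1, 0], S(x) = 3 - 21/2·(x + 1) + 0·(x + 1)² + 7/2·(x + 1)³.
With (x + 1) = 1/2: S(-1/2) = -29/16.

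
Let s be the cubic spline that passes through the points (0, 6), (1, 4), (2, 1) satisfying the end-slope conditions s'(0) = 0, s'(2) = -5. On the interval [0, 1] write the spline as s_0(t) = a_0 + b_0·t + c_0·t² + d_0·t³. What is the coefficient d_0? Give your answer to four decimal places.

1.5000

Let M_i = s''(x_i). Step sizes h_i = 1, 1; slopes of the chords Δ_i = (y_(i+1) - y_i)/h_i = -2, -3.
  1·M_0 + 4·M_1 + 1·M_2 = 6(Δ_1 - Δ_0) = -6
Clamped end conditions give two more equations: 2h_0·M_0 + h_0·M_1 = 6(Δ_0 - s'(0)) = -12 and h_1·M_1 + 2h_1·M_2 = 6(s'(2) - Δ_1) = -12.
Hence M_0 = -7, M_1 = 2, M_2 = -7.
On [0, 1], with s_0(t) = a_0 + b_0·t + c_0·t² + d_0·t³: c_0 = M_0/2 = -7/2, d_0 = (M_1 - M_0)/(6h_0) = 3/2, b_0 = Δ_0 - h_0(2M_0 + M_1)/6 = 0.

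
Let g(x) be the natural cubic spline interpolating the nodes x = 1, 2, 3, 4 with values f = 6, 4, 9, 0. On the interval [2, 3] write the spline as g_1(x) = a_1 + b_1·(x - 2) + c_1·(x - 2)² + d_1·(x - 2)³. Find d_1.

-7

Put M_i = g'' at the i-th knot. Here h = (1, 1, 1) and Δ = (-2, 5, -9), so the interior equations h_(i-1)·M_(i-1) + 2(h_(i-1)+h_i)·M_i + h_i·M_(i+1) = 6(Δ_i − Δ_(i-1)) read
  1·M_0 + 4·M_1 + 1·M_2 = 6(Δ_1 - Δ_0) = 42
  1·M_1 + 4·M_2 + 1·M_3 = 6(Δ_2 - Δ_1) = -84
Natural end conditions: M_0 = M_3 = 0.
Solving: M_0 = 0, M_1 = 84/5, M_2 = -126/5, M_3 = 0.
On [2, 3], with g_1(x) = a_1 + b_1·(x - 2) + c_1·(x - 2)² + d_1·(x - 2)³: c_1 = M_1/2 = 42/5, d_1 = (M_2 - M_1)/(6h_1) = -7, b_1 = Δ_1 - h_1(2M_1 + M_2)/6 = 18/5.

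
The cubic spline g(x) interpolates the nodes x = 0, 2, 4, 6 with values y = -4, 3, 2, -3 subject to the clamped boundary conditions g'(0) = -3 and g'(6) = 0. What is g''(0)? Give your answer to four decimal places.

12.7000

Write m_i for g''(x_i). With h_i = 2, 2, 2 and divided differences Δ_i = 7/2, -1/2, -5/2, the continuity of g' gives the tridiagonal system
  2·m_0 + 8·m_1 + 2·m_2 = 6(Δ_1 - Δ_0) = -24
  2·m_1 + 8·m_2 + 2·m_3 = 6(Δ_2 - Δ_1) = -12
Clamped end conditions give two more equations: 2h_0·m_0 + h_0·m_1 = 6(Δ_0 - g'(0)) = 39 and h_2·m_2 + 2h_2·m_3 = 6(g'(6) - Δ_2) = 15.
Forward elimination and back-substitution give m_0 = 127/10, m_1 = -59/10, m_2 = -11/10, m_3 = 43/10.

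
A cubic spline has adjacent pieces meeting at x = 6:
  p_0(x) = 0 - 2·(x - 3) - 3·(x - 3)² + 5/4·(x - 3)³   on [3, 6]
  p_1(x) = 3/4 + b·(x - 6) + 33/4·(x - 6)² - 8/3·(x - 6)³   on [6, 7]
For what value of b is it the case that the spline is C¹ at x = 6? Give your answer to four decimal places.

p_0'(x) = -2 - 6·(x - 3) + 15/4·(x - 3)², so p_0'(6) = 55/4. On the right, p_1'(6) = b, so b = 55/4.

13.7500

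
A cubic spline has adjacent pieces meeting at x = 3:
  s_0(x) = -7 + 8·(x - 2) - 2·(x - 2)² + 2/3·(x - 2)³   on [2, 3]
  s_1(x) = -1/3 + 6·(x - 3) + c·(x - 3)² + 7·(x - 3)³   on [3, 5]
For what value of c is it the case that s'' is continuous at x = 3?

0

s_0''(x) = -4 + 4·(x - 2), so s_0''(3) = 0. On the right, s_1''(3) = 2c, so c = 0.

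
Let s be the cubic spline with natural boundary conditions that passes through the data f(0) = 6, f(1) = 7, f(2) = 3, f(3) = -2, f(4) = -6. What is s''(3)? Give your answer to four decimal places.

1.5000

With m_i denoting the second derivative at x_i, h_i = 1, 1, 1, 1, and Δ_i = (y_(i+1) − y_i)/h_i = 1, -4, -5, -4:
  1·m_0 + 4·m_1 + 1·m_2 = 6(Δ_1 - Δ_0) = -30
  1·m_1 + 4·m_2 + 1·m_3 = 6(Δ_2 - Δ_1) = -6
  1·m_2 + 4·m_3 + 1·m_4 = 6(Δ_3 - Δ_2) = 6
Natural end conditions: m_0 = m_4 = 0.
Forward elimination and back-substitution give m_0 = 0, m_1 = -15/2, m_2 = 0, m_3 = 3/2, m_4 = 0.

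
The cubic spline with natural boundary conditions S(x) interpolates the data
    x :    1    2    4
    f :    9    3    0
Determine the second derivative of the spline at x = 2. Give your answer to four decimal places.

4.5000

With m_i denoting the second derivative at x_i, h_i = 1, 2, and Δ_i = (y_(i+1) − y_i)/h_i = -6, -3/2:
  1·m_0 + 6·m_1 + 2·m_2 = 6(Δ_1 - Δ_0) = 27
Natural end conditions: m_0 = m_2 = 0.
Hence m_0 = 0, m_1 = 9/2, m_2 = 0.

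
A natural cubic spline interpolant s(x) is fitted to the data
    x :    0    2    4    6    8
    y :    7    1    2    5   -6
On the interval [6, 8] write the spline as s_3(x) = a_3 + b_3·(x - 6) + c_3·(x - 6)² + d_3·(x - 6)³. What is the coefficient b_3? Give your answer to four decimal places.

-1.7321

Put m_i = s'' at the i-th knot. Here h = (2, 2, 2, 2) and Δ = (-3, 1/2, 3/2, -11/2), so the interior equations h_(i-1)·m_(i-1) + 2(h_(i-1)+h_i)·m_i + h_i·m_(i+1) = 6(Δ_i − Δ_(i-1)) read
  2·m_0 + 8·m_1 + 2·m_2 = 6(Δ_1 - Δ_0) = 21
  2·m_1 + 8·m_2 + 2·m_3 = 6(Δ_2 - Δ_1) = 6
  2·m_2 + 8·m_3 + 2·m_4 = 6(Δ_3 - Δ_2) = -42
Natural end conditions: m_0 = m_4 = 0.
Solving: m_0 = 0, m_1 = 249/112, m_2 = 45/28, m_3 = -633/112, m_4 = 0.
On [6, 8], with s_3(x) = a_3 + b_3·(x - 6) + c_3·(x - 6)² + d_3·(x - 6)³: c_3 = m_3/2 = -633/224, d_3 = (m_4 - m_3)/(6h_3) = 211/448, b_3 = Δ_3 - h_3(2m_3 + m_4)/6 = -97/56.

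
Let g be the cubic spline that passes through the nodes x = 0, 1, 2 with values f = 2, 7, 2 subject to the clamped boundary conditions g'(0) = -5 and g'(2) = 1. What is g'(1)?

1

Write M_i for g''(x_i). With h_i = 1, 1 and divided differences Δ_i = 5, -5, the continuity of g' gives the tridiagonal system
  1·M_0 + 4·M_1 + 1·M_2 = 6(Δ_1 - Δ_0) = -60
Clamped end conditions give two more equations: 2h_0·M_0 + h_0·M_1 = 6(Δ_0 - g'(0)) = 60 and h_1·M_1 + 2h_1·M_2 = 6(g'(2) - Δ_1) = 36.
Solving the tridiagonal system: M_0 = 48, M_1 = -36, M_2 = 36.
On [1, 2], g'(x) = b_1 + 2c_1·(x - 1) + 3d_1·(x - 1)² with b_1 = Δ_1 - h_1(2M_1 + M_2)/6 = 1, c_1 = M_1/2 = -18, d_1 = (M_2 - M_1)/(6h_1) = 12. So g'(1) = 1.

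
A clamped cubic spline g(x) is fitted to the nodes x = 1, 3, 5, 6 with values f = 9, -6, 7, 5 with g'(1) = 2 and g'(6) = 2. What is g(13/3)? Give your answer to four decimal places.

3.1691

With σ_i denoting the second derivative at x_i, h_i = 2, 2, 1, and Δ_i = (y_(i+1) − y_i)/h_i = -15/2, 13/2, -2:
  2·σ_0 + 8·σ_1 + 2·σ_2 = 6(Δ_1 - Δ_0) = 84
  2·σ_1 + 6·σ_2 + 1·σ_3 = 6(Δ_2 - Δ_1) = -51
Clamped end conditions give two more equations: 2h_0·σ_0 + h_0·σ_1 = 6(Δ_0 - g'(1)) = -57 and h_2·σ_2 + 2h_2·σ_3 = 6(g'(6) - Δ_2) = 24.
Solving: σ_0 = -576/23, σ_1 = 993/46, σ_2 = -444/23, σ_3 = 498/23.
On [3, 5], g(x) = -6 - 67/46·(x - 3) + 993/92·(x - 3)² - 627/184·(x - 3)³.
With (x - 3) = 4/3: g(13/3) = 656/207.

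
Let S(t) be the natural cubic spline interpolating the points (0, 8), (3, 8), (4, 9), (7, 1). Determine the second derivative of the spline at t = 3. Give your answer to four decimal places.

1.1111

Write M_i for S''(x_i). With h_i = 3, 1, 3 and divided differences Δ_i = 0, 1, -8/3, the continuity of S' gives the tridiagonal system
  3·M_0 + 8·M_1 + 1·M_2 = 6(Δ_1 - Δ_0) = 6
  1·M_1 + 8·M_2 + 3·M_3 = 6(Δ_2 - Δ_1) = -22
Natural end conditions: M_0 = M_3 = 0.
Solving: M_0 = 0, M_1 = 10/9, M_2 = -26/9, M_3 = 0.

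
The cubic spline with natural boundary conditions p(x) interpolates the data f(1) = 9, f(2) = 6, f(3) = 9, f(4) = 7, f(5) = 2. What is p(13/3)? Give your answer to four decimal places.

With σ_i denoting the second derivative at x_i, h_i = 1, 1, 1, 1, and Δ_i = (y_(i+1) − y_i)/h_i = -3, 3, -2, -5:
  1·σ_0 + 4·σ_1 + 1·σ_2 = 6(Δ_1 - Δ_0) = 36
  1·σ_1 + 4·σ_2 + 1·σ_3 = 6(Δ_2 - Δ_1) = -30
  1·σ_2 + 4·σ_3 + 1·σ_4 = 6(Δ_3 - Δ_2) = -18
Natural end conditions: σ_0 = σ_4 = 0.
Solving: σ_0 = 0, σ_1 = 321/28, σ_2 = -69/7, σ_3 = -57/28, σ_4 = 0.
On [4, 5], p(x) = 7 - 121/28·(x - 4) - 57/56·(x - 4)² + 19/56·(x - 4)³.
With (x - 4) = 1/3: p(13/3) = 4127/756.

5.4590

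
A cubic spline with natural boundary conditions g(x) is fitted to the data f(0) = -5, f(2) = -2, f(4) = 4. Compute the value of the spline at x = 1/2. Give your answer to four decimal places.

-4.4258

Let σ_i = g''(x_i). Step sizes h_i = 2, 2; slopes of the chords Δ_i = (y_(i+1) - y_i)/h_i = 3/2, 3.
  2·σ_0 + 8·σ_1 + 2·σ_2 = 6(Δ_1 - Δ_0) = 9
Natural end conditions: σ_0 = σ_2 = 0.
Hence σ_0 = 0, σ_1 = 9/8, σ_2 = 0.
On [0, 2], g(x) = -5 + 9/8·x + 0·x² + 3/32·x³.
With x = 1/2: g(1/2) = -1133/256.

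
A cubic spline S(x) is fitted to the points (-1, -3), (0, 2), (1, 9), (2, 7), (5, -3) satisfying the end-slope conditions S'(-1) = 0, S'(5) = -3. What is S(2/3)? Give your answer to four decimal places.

Let m_i = S''(x_i). Step sizes h_i = 1, 1, 1, 3; slopes of the chords Δ_i = (y_(i+1) - y_i)/h_i = 5, 7, -2, -10/3.
  1·m_0 + 4·m_1 + 1·m_2 = 6(Δ_1 - Δ_0) = 12
  1·m_1 + 4·m_2 + 1·m_3 = 6(Δ_2 - Δ_1) = -54
  1·m_2 + 8·m_3 + 3·m_4 = 6(Δ_3 - Δ_2) = -8
Clamped end conditions give two more equations: 2h_0·m_0 + h_0·m_1 = 6(Δ_0 - S'(-1)) = 30 and h_3·m_3 + 2h_3·m_4 = 6(S'(5) - Δ_3) = 2.
Solving: m_0 = 721/54, m_1 = 89/27, m_2 = -785/54, m_3 = 23/27, m_4 = -5/54.
On [0, 1], S(x) = 2 + 899/108·x + 89/54·x² - 107/36·x³.
With x = 2/3: S(2/3) = 1199/162.

7.4012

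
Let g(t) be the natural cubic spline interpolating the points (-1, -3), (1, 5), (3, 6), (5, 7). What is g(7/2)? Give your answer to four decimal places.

6.0969

Let M_i = g''(x_i). Step sizes h_i = 2, 2, 2; slopes of the chords Δ_i = (y_(i+1) - y_i)/h_i = 4, 1/2, 1/2.
  2·M_0 + 8·M_1 + 2·M_2 = 6(Δ_1 - Δ_0) = -21
  2·M_1 + 8·M_2 + 2·M_3 = 6(Δ_2 - Δ_1) = 0
Natural end conditions: M_0 = M_3 = 0.
Forward elimination and back-substitution give M_0 = 0, M_1 = -14/5, M_2 = 7/10, M_3 = 0.
On [3, 5], g(t) = 6 + 1/30·(t - 3) + 7/20·(t - 3)² - 7/120·(t - 3)³.
With (t - 3) = 1/2: g(7/2) = 1951/320.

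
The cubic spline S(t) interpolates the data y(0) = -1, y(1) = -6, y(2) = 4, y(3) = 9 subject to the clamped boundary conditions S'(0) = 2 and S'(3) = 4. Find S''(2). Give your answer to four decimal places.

Put M_i = S'' at the i-th knot. Here h = (1, 1, 1) and Δ = (-5, 10, 5), so the interior equations h_(i-1)·M_(i-1) + 2(h_(i-1)+h_i)·M_i + h_i·M_(i+1) = 6(Δ_i − Δ_(i-1)) read
  1·M_0 + 4·M_1 + 1·M_2 = 6(Δ_1 - Δ_0) = 90
  1·M_1 + 4·M_2 + 1·M_3 = 6(Δ_2 - Δ_1) = -30
Clamped end conditions give two more equations: 2h_0·M_0 + h_0·M_1 = 6(Δ_0 - S'(0)) = -42 and h_2·M_2 + 2h_2·M_3 = 6(S'(3) - Δ_2) = -6.
Hence M_0 = -592/15, M_1 = 554/15, M_2 = -274/15, M_3 = 92/15.

-18.2667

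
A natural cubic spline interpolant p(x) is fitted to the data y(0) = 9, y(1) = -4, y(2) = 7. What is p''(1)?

36

With M_i denoting the second derivative at x_i, h_i = 1, 1, and Δ_i = (y_(i+1) − y_i)/h_i = -13, 11:
  1·M_0 + 4·M_1 + 1·M_2 = 6(Δ_1 - Δ_0) = 144
Natural end conditions: M_0 = M_2 = 0.
Solving: M_0 = 0, M_1 = 36, M_2 = 0.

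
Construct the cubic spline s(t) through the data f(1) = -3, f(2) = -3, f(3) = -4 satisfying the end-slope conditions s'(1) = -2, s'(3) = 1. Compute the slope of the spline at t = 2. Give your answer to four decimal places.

Let σ_i = s''(x_i). Step sizes h_i = 1, 1; slopes of the chords Δ_i = (y_(i+1) - y_i)/h_i = 0, -1.
  1·σ_0 + 4·σ_1 + 1·σ_2 = 6(Δ_1 - Δ_0) = -6
Clamped end conditions give two more equations: 2h_0·σ_0 + h_0·σ_1 = 6(Δ_0 - s'(1)) = 12 and h_1·σ_1 + 2h_1·σ_2 = 6(s'(3) - Δ_1) = 12.
Solving: σ_0 = 9, σ_1 = -6, σ_2 = 9.
On [2, 3], s'(t) = b_1 + 2c_1·(t - 2) + 3d_1·(t - 2)² with b_1 = Δ_1 - h_1(2σ_1 + σ_2)/6 = -1/2, c_1 = σ_1/2 = -3, d_1 = (σ_2 - σ_1)/(6h_1) = 5/2. So s'(2) = -1/2.

-0.5000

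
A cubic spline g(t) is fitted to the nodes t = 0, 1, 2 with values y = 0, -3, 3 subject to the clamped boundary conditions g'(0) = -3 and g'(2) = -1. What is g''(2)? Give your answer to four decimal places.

-33.5000

With M_i denoting the second derivative at x_i, h_i = 1, 1, and Δ_i = (y_(i+1) − y_i)/h_i = -3, 6:
  1·M_0 + 4·M_1 + 1·M_2 = 6(Δ_1 - Δ_0) = 54
Clamped end conditions give two more equations: 2h_0·M_0 + h_0·M_1 = 6(Δ_0 - g'(0)) = 0 and h_1·M_1 + 2h_1·M_2 = 6(g'(2) - Δ_1) = -42.
Solving the tridiagonal system: M_0 = -25/2, M_1 = 25, M_2 = -67/2.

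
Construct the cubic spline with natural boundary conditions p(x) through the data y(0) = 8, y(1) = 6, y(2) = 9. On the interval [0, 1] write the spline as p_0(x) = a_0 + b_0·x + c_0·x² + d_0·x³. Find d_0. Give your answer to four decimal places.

Let σ_i = p''(x_i). Step sizes h_i = 1, 1; slopes of the chords Δ_i = (y_(i+1) - y_i)/h_i = -2, 3.
  1·σ_0 + 4·σ_1 + 1·σ_2 = 6(Δ_1 - Δ_0) = 30
Natural end conditions: σ_0 = σ_2 = 0.
Forward elimination and back-substitution give σ_0 = 0, σ_1 = 15/2, σ_2 = 0.
On [0, 1], with p_0(x) = a_0 + b_0·x + c_0·x² + d_0·x³: c_0 = σ_0/2 = 0, d_0 = (σ_1 - σ_0)/(6h_0) = 5/4, b_0 = Δ_0 - h_0(2σ_0 + σ_1)/6 = -13/4.

1.2500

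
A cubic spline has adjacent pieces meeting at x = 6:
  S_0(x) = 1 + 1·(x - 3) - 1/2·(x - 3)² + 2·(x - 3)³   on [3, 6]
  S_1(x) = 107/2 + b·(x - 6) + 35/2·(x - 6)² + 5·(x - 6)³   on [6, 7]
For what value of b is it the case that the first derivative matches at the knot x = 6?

S_0'(x) = 1 - 1·(x - 3) + 6·(x - 3)², so S_0'(6) = 52. On the right, S_1'(6) = b, so b = 52.

52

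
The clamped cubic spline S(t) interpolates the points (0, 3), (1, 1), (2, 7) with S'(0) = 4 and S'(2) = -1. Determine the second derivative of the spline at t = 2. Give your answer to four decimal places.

-35.5000

With σ_i denoting the second derivative at x_i, h_i = 1, 1, and Δ_i = (y_(i+1) − y_i)/h_i = -2, 6:
  1·σ_0 + 4·σ_1 + 1·σ_2 = 6(Δ_1 - Δ_0) = 48
Clamped end conditions give two more equations: 2h_0·σ_0 + h_0·σ_1 = 6(Δ_0 - S'(0)) = -36 and h_1·σ_1 + 2h_1·σ_2 = 6(S'(2) - Δ_1) = -42.
Forward elimination and back-substitution give σ_0 = -65/2, σ_1 = 29, σ_2 = -71/2.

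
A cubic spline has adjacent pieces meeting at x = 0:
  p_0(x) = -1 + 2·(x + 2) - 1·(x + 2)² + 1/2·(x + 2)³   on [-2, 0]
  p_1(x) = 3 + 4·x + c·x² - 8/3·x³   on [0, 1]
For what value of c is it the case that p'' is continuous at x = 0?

p_0''(x) = -2 + 3·(x + 2), so p_0''(0) = 4. On the right, p_1''(0) = 2c, so c = 2.

2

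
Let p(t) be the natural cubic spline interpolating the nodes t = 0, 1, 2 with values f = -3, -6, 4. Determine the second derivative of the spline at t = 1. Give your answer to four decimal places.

Let M_i = p''(x_i). Step sizes h_i = 1, 1; slopes of the chords Δ_i = (y_(i+1) - y_i)/h_i = -3, 10.
  1·M_0 + 4·M_1 + 1·M_2 = 6(Δ_1 - Δ_0) = 78
Natural end conditions: M_0 = M_2 = 0.
Forward elimination and back-substitution give M_0 = 0, M_1 = 39/2, M_2 = 0.

19.5000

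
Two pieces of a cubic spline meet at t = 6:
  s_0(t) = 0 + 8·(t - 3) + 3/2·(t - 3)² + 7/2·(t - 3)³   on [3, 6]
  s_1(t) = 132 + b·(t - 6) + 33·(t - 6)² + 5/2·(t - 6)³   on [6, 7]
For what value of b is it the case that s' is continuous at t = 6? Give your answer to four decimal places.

111.5000

s_0'(t) = 8 + 3·(t - 3) + 21/2·(t - 3)², so s_0'(6) = 223/2. On the right, s_1'(6) = b, so b = 223/2.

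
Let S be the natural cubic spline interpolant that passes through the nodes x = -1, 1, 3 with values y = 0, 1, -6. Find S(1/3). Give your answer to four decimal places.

Put σ_i = S'' at the i-th knot. Here h = (2, 2) and Δ = (1/2, -7/2), so the interior equations h_(i-1)·σ_(i-1) + 2(h_(i-1)+h_i)·σ_i + h_i·σ_(i+1) = 6(Δ_i − Δ_(i-1)) read
  2·σ_0 + 8·σ_1 + 2·σ_2 = 6(Δ_1 - Δ_0) = -24
Natural end conditions: σ_0 = σ_2 = 0.
Hence σ_0 = 0, σ_1 = -3, σ_2 = 0.
On [-1, 1], S(x) = 0 + 3/2·(x + 1) + 0·(x + 1)² - 1/4·(x + 1)³.
With (x + 1) = 4/3: S(1/3) = 38/27.

1.4074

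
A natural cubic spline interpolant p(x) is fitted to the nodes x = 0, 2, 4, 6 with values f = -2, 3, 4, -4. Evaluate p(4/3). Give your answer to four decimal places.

1.5062

Write M_i for p''(x_i). With h_i = 2, 2, 2 and divided differences Δ_i = 5/2, 1/2, -4, the continuity of p' gives the tridiagonal system
  2·M_0 + 8·M_1 + 2·M_2 = 6(Δ_1 - Δ_0) = -12
  2·M_1 + 8·M_2 + 2·M_3 = 6(Δ_2 - Δ_1) = -27
Natural end conditions: M_0 = M_3 = 0.
Forward elimination and back-substitution give M_0 = 0, M_1 = -7/10, M_2 = -16/5, M_3 = 0.
On [0, 2], p(x) = -2 + 41/15·x + 0·x² - 7/120·x³.
With x = 4/3: p(4/3) = 122/81.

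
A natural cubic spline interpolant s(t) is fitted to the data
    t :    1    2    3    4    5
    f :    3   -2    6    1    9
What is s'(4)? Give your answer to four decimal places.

-1.2857

With M_i denoting the second derivative at x_i, h_i = 1, 1, 1, 1, and Δ_i = (y_(i+1) − y_i)/h_i = -5, 8, -5, 8:
  1·M_0 + 4·M_1 + 1·M_2 = 6(Δ_1 - Δ_0) = 78
  1·M_1 + 4·M_2 + 1·M_3 = 6(Δ_2 - Δ_1) = -78
  1·M_2 + 4·M_3 + 1·M_4 = 6(Δ_3 - Δ_2) = 78
Natural end conditions: M_0 = M_4 = 0.
Solving the tridiagonal system: M_0 = 0, M_1 = 195/7, M_2 = -234/7, M_3 = 195/7, M_4 = 0.
On [4, 5], s'(t) = b_3 + 2c_3·(t - 4) + 3d_3·(t - 4)² with b_3 = Δ_3 - h_3(2M_3 + M_4)/6 = -9/7, c_3 = M_3/2 = 195/14, d_3 = (M_4 - M_3)/(6h_3) = -65/14. So s'(4) = -9/7.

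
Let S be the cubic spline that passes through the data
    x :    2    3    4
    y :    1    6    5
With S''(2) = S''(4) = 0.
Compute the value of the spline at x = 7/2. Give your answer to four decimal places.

Put M_i = S'' at the i-th knot. Here h = (1, 1) and Δ = (5, -1), so the interior equations h_(i-1)·M_(i-1) + 2(h_(i-1)+h_i)·M_i + h_i·M_(i+1) = 6(Δ_i − Δ_(i-1)) read
  1·M_0 + 4·M_1 + 1·M_2 = 6(Δ_1 - Δ_0) = -36
Natural end conditions: M_0 = M_2 = 0.
Solving: M_0 = 0, M_1 = -9, M_2 = 0.
On [3, 4], S(x) = 6 + 2·(x - 3) - 9/2·(x - 3)² + 3/2·(x - 3)³.
With (x - 3) = 1/2: S(7/2) = 97/16.

6.0625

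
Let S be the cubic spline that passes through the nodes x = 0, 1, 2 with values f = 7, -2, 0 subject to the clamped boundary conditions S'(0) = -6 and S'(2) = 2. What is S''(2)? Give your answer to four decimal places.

Write M_i for S''(x_i). With h_i = 1, 1 and divided differences Δ_i = -9, 2, the continuity of S' gives the tridiagonal system
  1·M_0 + 4·M_1 + 1·M_2 = 6(Δ_1 - Δ_0) = 66
Clamped end conditions give two more equations: 2h_0·M_0 + h_0·M_1 = 6(Δ_0 - S'(0)) = -18 and h_1·M_1 + 2h_1·M_2 = 6(S'(2) - Δ_1) = 0.
Hence M_0 = -43/2, M_1 = 25, M_2 = -25/2.

-12.5000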